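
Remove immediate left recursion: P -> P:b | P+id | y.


Left-recursive alternatives: P:b, P+id; non-recursive: y
Introduce P': P -> yP', P' -> :bP' | +idP' | ε


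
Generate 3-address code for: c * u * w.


Break into single-operator statements:
t1 = c * u
t2 = t1 * w


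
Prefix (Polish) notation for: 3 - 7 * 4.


'*' binds tighter: tree is (- 3 (* 7 4))
Prefix: - 3 * 7 4


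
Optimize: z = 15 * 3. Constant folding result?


15 * 3 = 45 at compile time
Optimized: z = 45


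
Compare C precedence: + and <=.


'+' is additive (level 9); '<=' is relational (level 7)
Higher level binds tighter
'+' has higher precedence than '<='


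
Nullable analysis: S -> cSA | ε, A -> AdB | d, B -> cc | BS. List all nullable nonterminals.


A nonterminal is nullable iff some alternative derives ε (directly, or every symbol in it is nullable)
Nullable: {S}


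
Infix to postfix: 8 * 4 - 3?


Left to right (same or higher precedence on left)
Postfix: 8 4 * 3 -


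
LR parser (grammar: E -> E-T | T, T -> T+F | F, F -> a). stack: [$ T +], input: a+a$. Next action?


no handle; shift 'a'
Action: shift


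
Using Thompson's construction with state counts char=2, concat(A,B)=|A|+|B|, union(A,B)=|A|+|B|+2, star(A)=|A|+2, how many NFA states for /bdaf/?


Syntax tree has 4 char leaf(s), 0 union(s), 0 star(s)
chars contribute 4×2 = 8; each union adds +2; each star adds +2
Total: 8 + 0 + 0 = 8 states


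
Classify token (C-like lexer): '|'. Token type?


Pattern: operator symbol
Type: OPERATOR


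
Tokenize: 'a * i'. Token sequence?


Scan left to right, longest-match per lexeme
Tokens: ID(a), OP(*), ID(i)


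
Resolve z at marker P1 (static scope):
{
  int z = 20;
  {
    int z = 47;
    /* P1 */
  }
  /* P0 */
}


z declared in the same block as P1
z = 47


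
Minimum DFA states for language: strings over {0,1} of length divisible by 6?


Track length mod 6: states 0..5, accept at 0
Minimal DFA: 6 states


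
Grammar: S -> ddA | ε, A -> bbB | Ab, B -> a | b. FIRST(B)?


Per alternative of B: FIRST(a) = {a}; FIRST(b) = {b}
FIRST(B) = {a, b}


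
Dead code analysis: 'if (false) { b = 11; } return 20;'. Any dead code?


condition is constant false, so the whole block is unreachable
Dead: 'if (false) { b = 11; }'


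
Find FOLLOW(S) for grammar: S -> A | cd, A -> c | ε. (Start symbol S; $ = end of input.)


$ ∈ FOLLOW(S). For each A -> αBβ: add FIRST(β)\{ε} to FOLLOW(B); if β nullable, add FOLLOW(A).
FOLLOW(S) = {$}


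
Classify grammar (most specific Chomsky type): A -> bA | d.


Right-linear: every RHS is a terminal or a terminal followed by one nonterminal
Classification: Type 3 (Regular)


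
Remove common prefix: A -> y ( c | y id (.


Common prefix: 'y'
Factored: A -> y A', A' -> ( c | id (


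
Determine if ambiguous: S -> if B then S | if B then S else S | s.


dangling else: 'if B then if B then s else s' parses two ways
Ambiguous


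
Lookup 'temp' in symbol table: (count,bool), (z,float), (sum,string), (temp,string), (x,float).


Lookup 'temp' → type string


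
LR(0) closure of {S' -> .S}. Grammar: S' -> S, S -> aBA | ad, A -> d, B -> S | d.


Start: S' -> .S
For each item with dot before a nonterminal B, add B -> .γ for every B-production
Closure: [S' -> .S, S -> .aBA, S -> .ad]


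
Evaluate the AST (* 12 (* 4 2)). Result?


Evaluate inner: (* 4 2) = 8
Evaluate root: (* 12 8) = 96
Result: 96


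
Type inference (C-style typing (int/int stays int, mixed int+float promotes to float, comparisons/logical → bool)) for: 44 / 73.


Operand types: int / int
Rule: mixed int/float promotes to float; int/int stays int
Result type: int


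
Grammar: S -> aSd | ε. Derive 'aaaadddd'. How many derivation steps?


Derivation: S => aSd => aaSdd => aaaSddd => aaaaSdddd => aaaadddd
Steps: 5


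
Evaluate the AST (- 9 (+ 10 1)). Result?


Evaluate inner: (+ 10 1) = 11
Evaluate root: (- 9 11) = -2
Result: -2


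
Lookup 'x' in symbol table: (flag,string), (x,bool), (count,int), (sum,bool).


Lookup 'x' → type bool


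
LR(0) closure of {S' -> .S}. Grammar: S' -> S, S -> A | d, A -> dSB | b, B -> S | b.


Start: S' -> .S
For each item with dot before a nonterminal B, add B -> .γ for every B-production
Closure: [S' -> .S, S -> .A, S -> .d, A -> .dSB, A -> .b]


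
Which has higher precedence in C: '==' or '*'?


'*' is multiplicative (level 10); '==' is equality (level 6)
Higher level binds tighter
'*' has higher precedence than '=='


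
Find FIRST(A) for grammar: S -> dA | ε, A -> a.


Per alternative of A: FIRST(a) = {a}
FIRST(A) = {a}


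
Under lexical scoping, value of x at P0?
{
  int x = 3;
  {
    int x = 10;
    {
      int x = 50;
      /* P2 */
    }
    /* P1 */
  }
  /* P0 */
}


x declared in the same block as P0
x = 3


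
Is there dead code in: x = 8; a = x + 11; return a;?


x is read by a's definition; a is returned
No dead code


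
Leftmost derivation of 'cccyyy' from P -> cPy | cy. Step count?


Derivation: P => cPy => ccPyy => cccyyy
Steps: 3


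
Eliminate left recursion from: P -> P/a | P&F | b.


Left-recursive alternatives: P/a, P&F; non-recursive: b
Introduce P': P -> bP', P' -> /aP' | &FP' | ε


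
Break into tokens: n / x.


Scan left to right, longest-match per lexeme
Tokens: ID(n), OP(/), ID(x)


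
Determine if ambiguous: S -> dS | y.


right-linear, alternatives start with distinct terminals 'd' vs 'y': unique leftmost derivation
Unambiguous


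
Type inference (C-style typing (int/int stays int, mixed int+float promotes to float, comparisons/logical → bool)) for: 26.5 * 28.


Operand types: float * int
Rule: mixed int/float promotes to float; int/int stays int
Result type: float


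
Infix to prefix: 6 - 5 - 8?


left-to-right (same/higher precedence on left): tree is (- (- 6 5) 8)
Prefix: - - 6 5 8


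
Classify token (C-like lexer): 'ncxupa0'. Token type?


Pattern: letter/underscore followed by alphanumerics, not a keyword
Type: IDENTIFIER


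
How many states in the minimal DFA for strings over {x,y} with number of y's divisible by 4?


Track (count of y) mod 4: states 0..3, accept at 0
Minimal DFA: 4 states


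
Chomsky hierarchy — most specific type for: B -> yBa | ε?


Single nonterminal LHS, but y^n a^n is not regular
Classification: Type 2 (Context-Free)


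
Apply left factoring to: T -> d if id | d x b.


Common prefix: 'd'
Factored: T -> d T', T' -> if id | x b


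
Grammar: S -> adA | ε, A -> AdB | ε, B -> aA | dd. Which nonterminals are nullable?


A nonterminal is nullable iff some alternative derives ε (directly, or every symbol in it is nullable)
Nullable: {A, S}


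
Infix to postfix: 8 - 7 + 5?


Left to right (same or higher precedence on left)
Postfix: 8 7 - 5 +


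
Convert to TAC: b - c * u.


Break into single-operator statements:
t1 = c * u
t2 = b - t1


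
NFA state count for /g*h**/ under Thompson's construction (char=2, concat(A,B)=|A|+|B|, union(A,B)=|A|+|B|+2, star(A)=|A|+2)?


Syntax tree has 2 char leaf(s), 0 union(s), 3 star(s)
chars contribute 2×2 = 4; each union adds +2; each star adds +2
Total: 4 + 0 + 6 = 10 states


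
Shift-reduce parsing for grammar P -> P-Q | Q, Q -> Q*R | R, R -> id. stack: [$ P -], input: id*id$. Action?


no handle ('P-' is not any RHS); shift 'id'
Action: shift


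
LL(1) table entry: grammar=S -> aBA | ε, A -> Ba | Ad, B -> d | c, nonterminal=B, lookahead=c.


For [B, c]: 'c' ∈ FIRST(c)
Entry: B -> c


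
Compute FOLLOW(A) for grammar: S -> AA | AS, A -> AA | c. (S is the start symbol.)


$ ∈ FOLLOW(S). For each A -> αBβ: add FIRST(β)\{ε} to FOLLOW(B); if β nullable, add FOLLOW(A).
FOLLOW(A) = {$, c}


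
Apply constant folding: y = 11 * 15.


11 * 15 = 165 at compile time
Optimized: y = 165


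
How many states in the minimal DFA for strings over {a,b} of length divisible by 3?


Track length mod 3: states 0..2, accept at 0
Minimal DFA: 3 states


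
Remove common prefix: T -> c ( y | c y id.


Common prefix: 'c'
Factored: T -> c T', T' -> ( y | y id


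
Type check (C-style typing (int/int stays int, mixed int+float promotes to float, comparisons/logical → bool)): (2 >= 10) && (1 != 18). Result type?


Operand types: bool && bool
Rule: logical operators take bool operands and yield bool
Result type: bool


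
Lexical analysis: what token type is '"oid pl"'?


Pattern: double-quoted sequence
Type: STRING_LITERAL


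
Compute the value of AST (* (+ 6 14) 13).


Evaluate inner: (+ 6 14) = 20
Evaluate root: (* 20 13) = 260
Result: 260


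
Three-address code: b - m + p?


Break into single-operator statements:
t1 = b - m
t2 = t1 + p


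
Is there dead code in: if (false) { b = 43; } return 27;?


condition is constant false, so the whole block is unreachable
Dead: 'if (false) { b = 43; }'


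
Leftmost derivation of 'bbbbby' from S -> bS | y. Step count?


Derivation: S => bS => bbS => bbbS => bbbbS => bbbbbS => bbbbby
Steps: 6


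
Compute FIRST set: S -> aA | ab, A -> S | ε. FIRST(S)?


Per alternative of S: FIRST(aA) = {a}; FIRST(ab) = {a}
FIRST(S) = {a}


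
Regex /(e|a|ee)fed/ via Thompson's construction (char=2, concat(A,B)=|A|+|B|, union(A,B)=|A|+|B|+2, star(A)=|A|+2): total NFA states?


Syntax tree has 7 char leaf(s), 2 union(s), 0 star(s)
chars contribute 7×2 = 14; each union adds +2; each star adds +2
Total: 14 + 4 + 0 = 18 states


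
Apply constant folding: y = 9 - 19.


9 - 19 = -10 at compile time
Optimized: y = -10


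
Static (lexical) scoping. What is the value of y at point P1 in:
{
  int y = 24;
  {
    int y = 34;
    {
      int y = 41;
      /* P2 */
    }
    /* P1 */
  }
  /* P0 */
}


y declared in the same block as P1
y = 34


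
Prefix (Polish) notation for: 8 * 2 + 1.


left-to-right (same/higher precedence on left): tree is (+ (* 8 2) 1)
Prefix: + * 8 2 1


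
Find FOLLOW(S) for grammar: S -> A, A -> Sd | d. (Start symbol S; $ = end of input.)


$ ∈ FOLLOW(S). For each A -> αBβ: add FIRST(β)\{ε} to FOLLOW(B); if β nullable, add FOLLOW(A).
FOLLOW(S) = {$, d}


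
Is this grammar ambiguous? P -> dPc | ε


balanced d^n…c^n: each string has a unique parse
Unambiguous


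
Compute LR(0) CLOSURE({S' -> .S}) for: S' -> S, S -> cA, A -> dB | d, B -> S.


Start: S' -> .S
For each item with dot before a nonterminal B, add B -> .γ for every B-production
Closure: [S' -> .S, S -> .cA]


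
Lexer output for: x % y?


Scan left to right, longest-match per lexeme
Tokens: ID(x), OP(%), ID(y)


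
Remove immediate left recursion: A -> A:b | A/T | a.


Left-recursive alternatives: A:b, A/T; non-recursive: a
Introduce A': A -> aA', A' -> :bA' | /TA' | ε


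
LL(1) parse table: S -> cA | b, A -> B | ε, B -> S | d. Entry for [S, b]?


For [S, b]: 'b' ∈ FIRST(b)
Entry: S -> b


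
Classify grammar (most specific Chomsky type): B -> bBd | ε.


Single nonterminal LHS, but b^n d^n is not regular
Classification: Type 2 (Context-Free)


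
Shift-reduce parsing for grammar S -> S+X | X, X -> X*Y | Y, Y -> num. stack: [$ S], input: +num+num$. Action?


shift '+' to continue S -> S+X
Action: shift


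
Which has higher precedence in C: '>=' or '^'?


'>=' is relational (level 7); '^' is bitwise XOR (level 4)
Higher level binds tighter
'>=' has higher precedence than '^'


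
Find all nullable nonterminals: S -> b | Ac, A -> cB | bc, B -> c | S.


A nonterminal is nullable iff some alternative derives ε (directly, or every symbol in it is nullable)
Nullable: {}


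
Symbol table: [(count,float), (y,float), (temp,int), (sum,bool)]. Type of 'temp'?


Lookup 'temp' → type int


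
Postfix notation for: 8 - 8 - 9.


Left to right (same or higher precedence on left)
Postfix: 8 8 - 9 -


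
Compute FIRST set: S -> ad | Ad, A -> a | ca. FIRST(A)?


Per alternative of A: FIRST(a) = {a}; FIRST(ca) = {c}
FIRST(A) = {a, c}


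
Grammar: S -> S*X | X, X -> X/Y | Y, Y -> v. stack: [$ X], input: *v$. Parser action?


lookahead ∉ {/} so X won't extend; reduce S -> X
Action: reduce (S -> X)


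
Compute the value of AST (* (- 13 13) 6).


Evaluate inner: (- 13 13) = 0
Evaluate root: (* 0 6) = 0
Result: 0


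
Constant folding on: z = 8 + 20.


8 + 20 = 28 at compile time
Optimized: z = 28


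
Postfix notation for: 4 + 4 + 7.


Left to right (same or higher precedence on left)
Postfix: 4 4 + 7 +


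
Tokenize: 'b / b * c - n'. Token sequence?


Scan left to right, longest-match per lexeme
Tokens: ID(b), OP(/), ID(b), OP(*), ID(c), OP(-), ID(n)


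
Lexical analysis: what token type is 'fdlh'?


Pattern: letter/underscore followed by alphanumerics, not a keyword
Type: IDENTIFIER


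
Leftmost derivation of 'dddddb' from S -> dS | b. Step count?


Derivation: S => dS => ddS => dddS => ddddS => dddddS => dddddb
Steps: 6


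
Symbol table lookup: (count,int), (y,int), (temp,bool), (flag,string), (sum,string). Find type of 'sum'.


Lookup 'sum' → type string


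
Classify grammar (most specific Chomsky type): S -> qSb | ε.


Single nonterminal LHS, but q^n b^n is not regular
Classification: Type 2 (Context-Free)


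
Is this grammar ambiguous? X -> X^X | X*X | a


'a^a*a' has two parse trees (no precedence encoded between ^ and *)
Ambiguous


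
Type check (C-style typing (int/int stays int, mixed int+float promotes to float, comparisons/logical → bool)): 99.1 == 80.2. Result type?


Operand types: float == float
Rule: comparison yields bool
Result type: bool


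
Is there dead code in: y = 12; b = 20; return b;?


y is assigned but never read
Dead: 'y = 12'


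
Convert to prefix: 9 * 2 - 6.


left-to-right (same/higher precedence on left): tree is (- (* 9 2) 6)
Prefix: - * 9 2 6


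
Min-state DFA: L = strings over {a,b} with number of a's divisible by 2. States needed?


Track (count of a) mod 2: states 0..1, accept at 0
Minimal DFA: 2 states


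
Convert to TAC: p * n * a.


Break into single-operator statements:
t1 = p * n
t2 = t1 * a


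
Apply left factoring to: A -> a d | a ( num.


Common prefix: 'a'
Factored: A -> a A', A' -> d | ( num


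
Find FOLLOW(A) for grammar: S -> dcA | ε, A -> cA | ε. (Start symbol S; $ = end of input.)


$ ∈ FOLLOW(S). For each A -> αBβ: add FIRST(β)\{ε} to FOLLOW(B); if β nullable, add FOLLOW(A).
FOLLOW(A) = {$}


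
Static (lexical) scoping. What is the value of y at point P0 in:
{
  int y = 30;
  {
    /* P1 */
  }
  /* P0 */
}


y declared in the same block as P0
y = 30


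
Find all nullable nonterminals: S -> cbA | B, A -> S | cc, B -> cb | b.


A nonterminal is nullable iff some alternative derives ε (directly, or every symbol in it is nullable)
Nullable: {}


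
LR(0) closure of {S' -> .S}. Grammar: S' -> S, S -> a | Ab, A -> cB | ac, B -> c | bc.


Start: S' -> .S
For each item with dot before a nonterminal B, add B -> .γ for every B-production
Closure: [S' -> .S, S -> .a, S -> .Ab, A -> .cB, A -> .ac]


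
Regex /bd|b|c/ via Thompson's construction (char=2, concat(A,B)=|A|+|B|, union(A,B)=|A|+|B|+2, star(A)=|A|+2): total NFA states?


Syntax tree has 4 char leaf(s), 2 union(s), 0 star(s)
chars contribute 4×2 = 8; each union adds +2; each star adds +2
Total: 8 + 4 + 0 = 12 states


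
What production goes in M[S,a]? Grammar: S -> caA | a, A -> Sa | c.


For [S, a]: 'a' ∈ FIRST(a)
Entry: S -> a


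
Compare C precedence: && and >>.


'>>' is shift (level 8); '&&' is logical AND (level 2)
Higher level binds tighter
'>>' has higher precedence than '&&'


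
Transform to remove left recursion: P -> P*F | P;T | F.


Left-recursive alternatives: P*F, P;T; non-recursive: F
Introduce P': P -> FP', P' -> *FP' | ;TP' | ε


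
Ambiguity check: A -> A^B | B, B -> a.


precedence layered via separate nonterminal B: deterministic
Unambiguous


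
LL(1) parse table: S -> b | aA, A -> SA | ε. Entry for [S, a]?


For [S, a]: 'a' ∈ FIRST(aA)
Entry: S -> aA


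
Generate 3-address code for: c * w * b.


Break into single-operator statements:
t1 = c * w
t2 = t1 * b


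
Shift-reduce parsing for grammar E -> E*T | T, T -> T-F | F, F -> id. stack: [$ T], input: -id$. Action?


shift '-' to continue T -> T-F
Action: shift


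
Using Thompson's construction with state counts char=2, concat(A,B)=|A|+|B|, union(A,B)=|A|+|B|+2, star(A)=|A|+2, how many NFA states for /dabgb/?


Syntax tree has 5 char leaf(s), 0 union(s), 0 star(s)
chars contribute 5×2 = 10; each union adds +2; each star adds +2
Total: 10 + 0 + 0 = 10 states


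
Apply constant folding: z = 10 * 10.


10 * 10 = 100 at compile time
Optimized: z = 100


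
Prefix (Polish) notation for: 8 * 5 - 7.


left-to-right (same/higher precedence on left): tree is (- (* 8 5) 7)
Prefix: - * 8 5 7


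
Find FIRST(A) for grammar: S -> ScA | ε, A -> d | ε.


Per alternative of A: FIRST(d) = {d}; FIRST(ε) = {ε}
FIRST(A) = {d, ε}


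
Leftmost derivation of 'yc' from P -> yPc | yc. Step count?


Derivation: P => yc
Steps: 1


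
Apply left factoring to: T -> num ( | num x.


Common prefix: 'num'
Factored: T -> num T', T' -> ( | x


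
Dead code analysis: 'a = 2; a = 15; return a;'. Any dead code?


first assignment to a is overwritten before any read
Dead: 'a = 2'


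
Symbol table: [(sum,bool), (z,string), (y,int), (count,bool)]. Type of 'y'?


Lookup 'y' → type int


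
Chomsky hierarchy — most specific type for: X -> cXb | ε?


Single nonterminal LHS, but c^n b^n is not regular
Classification: Type 2 (Context-Free)


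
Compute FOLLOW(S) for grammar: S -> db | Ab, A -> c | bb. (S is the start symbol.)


$ ∈ FOLLOW(S). For each A -> αBβ: add FIRST(β)\{ε} to FOLLOW(B); if β nullable, add FOLLOW(A).
FOLLOW(S) = {$}


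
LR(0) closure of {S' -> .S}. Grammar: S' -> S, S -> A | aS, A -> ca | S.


Start: S' -> .S
For each item with dot before a nonterminal B, add B -> .γ for every B-production
Closure: [S' -> .S, S -> .A, S -> .aS, A -> .ca, A -> .S]


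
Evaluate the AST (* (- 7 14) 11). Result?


Evaluate inner: (- 7 14) = -7
Evaluate root: (* -7 11) = -77
Result: -77


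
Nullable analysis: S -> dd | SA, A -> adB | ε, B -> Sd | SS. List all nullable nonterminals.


A nonterminal is nullable iff some alternative derives ε (directly, or every symbol in it is nullable)
Nullable: {A}


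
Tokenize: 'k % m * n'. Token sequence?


Scan left to right, longest-match per lexeme
Tokens: ID(k), OP(%), ID(m), OP(*), ID(n)


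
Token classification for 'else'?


Pattern: reserved word
Type: KEYWORD


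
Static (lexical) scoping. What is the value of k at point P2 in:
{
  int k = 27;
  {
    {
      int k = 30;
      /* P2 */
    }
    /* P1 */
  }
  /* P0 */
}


k declared in the same block as P2
k = 30


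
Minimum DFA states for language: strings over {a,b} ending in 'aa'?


Track the longest suffix of input matching a prefix of 'aa': 3 classes (prefixes of length 0..2)
Minimal DFA: 3 states


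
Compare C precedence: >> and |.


'>>' is shift (level 8); '|' is bitwise OR (level 3)
Higher level binds tighter
'>>' has higher precedence than '|'


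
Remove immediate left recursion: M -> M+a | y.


Left-recursive alternatives: M+a; non-recursive: y
Introduce M': M -> yM', M' -> +aM' | ε


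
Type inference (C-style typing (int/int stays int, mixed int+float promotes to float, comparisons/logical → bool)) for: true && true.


Operand types: bool && bool
Rule: logical operators take bool operands and yield bool
Result type: bool


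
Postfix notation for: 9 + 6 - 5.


Left to right (same or higher precedence on left)
Postfix: 9 6 + 5 -


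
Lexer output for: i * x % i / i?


Scan left to right, longest-match per lexeme
Tokens: ID(i), OP(*), ID(x), OP(%), ID(i), OP(/), ID(i)


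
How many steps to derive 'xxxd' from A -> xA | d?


Derivation: A => xA => xxA => xxxA => xxxd
Steps: 4


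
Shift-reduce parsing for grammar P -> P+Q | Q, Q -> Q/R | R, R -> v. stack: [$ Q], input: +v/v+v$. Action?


lookahead ∉ {/} so Q won't extend; reduce P -> Q
Action: reduce (P -> Q)


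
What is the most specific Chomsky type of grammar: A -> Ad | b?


Left-linear: every RHS is a terminal or one nonterminal followed by a terminal
Classification: Type 3 (Regular)


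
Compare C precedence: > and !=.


'>' is relational (level 7); '!=' is equality (level 6)
Higher level binds tighter
'>' has higher precedence than '!='


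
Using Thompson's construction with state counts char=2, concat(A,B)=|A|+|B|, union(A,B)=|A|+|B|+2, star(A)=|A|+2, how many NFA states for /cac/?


Syntax tree has 3 char leaf(s), 0 union(s), 0 star(s)
chars contribute 3×2 = 6; each union adds +2; each star adds +2
Total: 6 + 0 + 0 = 6 states


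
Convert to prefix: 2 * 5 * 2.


left-to-right (same/higher precedence on left): tree is (* (* 2 5) 2)
Prefix: * * 2 5 2


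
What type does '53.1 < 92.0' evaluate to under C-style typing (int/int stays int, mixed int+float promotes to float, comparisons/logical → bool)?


Operand types: float < float
Rule: comparison yields bool
Result type: bool


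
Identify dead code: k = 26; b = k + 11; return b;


k is read by b's definition; b is returned
No dead code


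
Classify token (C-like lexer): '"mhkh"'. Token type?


Pattern: double-quoted sequence
Type: STRING_LITERAL


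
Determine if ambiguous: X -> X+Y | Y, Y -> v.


precedence layered via separate nonterminal Y: deterministic
Unambiguous


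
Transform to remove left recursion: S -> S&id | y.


Left-recursive alternatives: S&id; non-recursive: y
Introduce S': S -> yS', S' -> &idS' | ε


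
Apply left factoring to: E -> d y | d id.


Common prefix: 'd'
Factored: E -> d E', E' -> y | id


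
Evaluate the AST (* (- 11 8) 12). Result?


Evaluate inner: (- 11 8) = 3
Evaluate root: (* 3 12) = 36
Result: 36


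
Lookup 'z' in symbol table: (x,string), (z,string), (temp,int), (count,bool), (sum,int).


Lookup 'z' → type string


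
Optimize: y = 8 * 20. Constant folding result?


8 * 20 = 160 at compile time
Optimized: y = 160


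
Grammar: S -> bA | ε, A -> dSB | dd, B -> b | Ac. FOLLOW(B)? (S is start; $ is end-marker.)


$ ∈ FOLLOW(S). For each A -> αBβ: add FIRST(β)\{ε} to FOLLOW(B); if β nullable, add FOLLOW(A).
FOLLOW(B) = {$, b, c, d}


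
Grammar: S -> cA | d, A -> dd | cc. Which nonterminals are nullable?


A nonterminal is nullable iff some alternative derives ε (directly, or every symbol in it is nullable)
Nullable: {}


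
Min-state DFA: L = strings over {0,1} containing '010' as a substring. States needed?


KMP-style automaton: 3 progress states + 1 absorbing accept = 4
Minimal DFA: 4 states


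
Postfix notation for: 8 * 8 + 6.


Left to right (same or higher precedence on left)
Postfix: 8 8 * 6 +


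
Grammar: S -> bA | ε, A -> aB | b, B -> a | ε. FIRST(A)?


Per alternative of A: FIRST(aB) = {a}; FIRST(b) = {b}
FIRST(A) = {a, b}


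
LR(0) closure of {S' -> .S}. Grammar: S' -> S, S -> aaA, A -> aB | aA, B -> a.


Start: S' -> .S
For each item with dot before a nonterminal B, add B -> .γ for every B-production
Closure: [S' -> .S, S -> .aaA]


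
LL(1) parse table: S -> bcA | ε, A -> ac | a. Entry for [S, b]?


For [S, b]: 'b' ∈ FIRST(bcA)
Entry: S -> bcA


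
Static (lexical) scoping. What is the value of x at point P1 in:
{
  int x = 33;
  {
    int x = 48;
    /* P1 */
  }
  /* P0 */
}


x declared in the same block as P1
x = 48


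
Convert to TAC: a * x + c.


Break into single-operator statements:
t1 = a * x
t2 = t1 + c


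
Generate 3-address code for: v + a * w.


Break into single-operator statements:
t1 = a * w
t2 = v + t1


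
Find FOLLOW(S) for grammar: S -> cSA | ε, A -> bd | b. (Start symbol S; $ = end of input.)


$ ∈ FOLLOW(S). For each A -> αBβ: add FIRST(β)\{ε} to FOLLOW(B); if β nullable, add FOLLOW(A).
FOLLOW(S) = {$, b}


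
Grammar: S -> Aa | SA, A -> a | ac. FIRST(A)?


Per alternative of A: FIRST(a) = {a}; FIRST(ac) = {a}
FIRST(A) = {a}


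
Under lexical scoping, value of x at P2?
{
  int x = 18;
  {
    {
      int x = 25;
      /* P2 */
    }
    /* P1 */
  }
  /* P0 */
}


x declared in the same block as P2
x = 25


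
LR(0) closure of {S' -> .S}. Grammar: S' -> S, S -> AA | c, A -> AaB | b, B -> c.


Start: S' -> .S
For each item with dot before a nonterminal B, add B -> .γ for every B-production
Closure: [S' -> .S, S -> .AA, S -> .c, A -> .AaB, A -> .b]


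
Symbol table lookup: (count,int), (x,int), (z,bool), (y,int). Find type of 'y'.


Lookup 'y' → type int


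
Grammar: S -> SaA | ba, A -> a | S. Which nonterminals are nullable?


A nonterminal is nullable iff some alternative derives ε (directly, or every symbol in it is nullable)
Nullable: {}


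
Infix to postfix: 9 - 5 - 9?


Left to right (same or higher precedence on left)
Postfix: 9 5 - 9 -


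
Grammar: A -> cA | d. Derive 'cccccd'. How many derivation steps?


Derivation: A => cA => ccA => cccA => ccccA => cccccA => cccccd
Steps: 6


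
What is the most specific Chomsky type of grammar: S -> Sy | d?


Left-linear: every RHS is a terminal or one nonterminal followed by a terminal
Classification: Type 3 (Regular)


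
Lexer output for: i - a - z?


Scan left to right, longest-match per lexeme
Tokens: ID(i), OP(-), ID(a), OP(-), ID(z)


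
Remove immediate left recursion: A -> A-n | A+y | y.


Left-recursive alternatives: A-n, A+y; non-recursive: y
Introduce A': A -> yA', A' -> -nA' | +yA' | ε


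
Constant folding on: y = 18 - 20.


18 - 20 = -2 at compile time
Optimized: y = -2


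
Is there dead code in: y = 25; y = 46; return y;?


first assignment to y is overwritten before any read
Dead: 'y = 25'


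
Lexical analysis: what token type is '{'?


Pattern: delimiter/punctuation
Type: PUNCTUATION


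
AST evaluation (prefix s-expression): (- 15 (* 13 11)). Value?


Evaluate inner: (* 13 11) = 143
Evaluate root: (- 15 143) = -128
Result: -128


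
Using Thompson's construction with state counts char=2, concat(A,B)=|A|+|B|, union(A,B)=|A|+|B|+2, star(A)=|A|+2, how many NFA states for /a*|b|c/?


Syntax tree has 3 char leaf(s), 2 union(s), 1 star(s)
chars contribute 3×2 = 6; each union adds +2; each star adds +2
Total: 6 + 4 + 2 = 12 states


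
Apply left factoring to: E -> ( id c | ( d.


Common prefix: '('
Factored: E -> ( E', E' -> id c | d


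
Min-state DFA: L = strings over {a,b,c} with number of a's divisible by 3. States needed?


Track (count of a) mod 3: states 0..2, accept at 0
Minimal DFA: 3 states


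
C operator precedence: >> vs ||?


'>>' is shift (level 8); '||' is logical OR (level 1)
Higher level binds tighter
'>>' has higher precedence than '||'


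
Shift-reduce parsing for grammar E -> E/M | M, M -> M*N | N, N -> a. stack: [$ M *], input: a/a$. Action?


no handle; shift 'a'
Action: shift


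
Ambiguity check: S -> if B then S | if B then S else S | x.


dangling else: 'if B then if B then x else x' parses two ways
Ambiguous


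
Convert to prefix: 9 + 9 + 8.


left-to-right (same/higher precedence on left): tree is (+ (+ 9 9) 8)
Prefix: + + 9 9 8


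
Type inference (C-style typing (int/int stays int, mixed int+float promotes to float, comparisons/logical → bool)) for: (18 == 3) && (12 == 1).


Operand types: bool && bool
Rule: logical operators take bool operands and yield bool
Result type: bool


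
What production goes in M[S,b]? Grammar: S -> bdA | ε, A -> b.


For [S, b]: 'b' ∈ FIRST(bdA)
Entry: S -> bdA


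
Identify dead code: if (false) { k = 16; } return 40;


condition is constant false, so the whole block is unreachable
Dead: 'if (false) { k = 16; }'


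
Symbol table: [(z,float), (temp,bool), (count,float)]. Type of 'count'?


Lookup 'count' → type float


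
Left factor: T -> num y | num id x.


Common prefix: 'num'
Factored: T -> num T', T' -> y | id x


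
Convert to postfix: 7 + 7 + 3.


Left to right (same or higher precedence on left)
Postfix: 7 7 + 3 +


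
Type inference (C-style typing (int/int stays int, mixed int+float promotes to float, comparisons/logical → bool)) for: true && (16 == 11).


Operand types: bool && bool
Rule: logical operators take bool operands and yield bool
Result type: bool


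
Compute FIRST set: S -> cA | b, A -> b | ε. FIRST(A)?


Per alternative of A: FIRST(b) = {b}; FIRST(ε) = {ε}
FIRST(A) = {b, ε}


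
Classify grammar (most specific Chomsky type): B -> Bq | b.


Left-linear: every RHS is a terminal or one nonterminal followed by a terminal
Classification: Type 3 (Regular)


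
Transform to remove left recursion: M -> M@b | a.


Left-recursive alternatives: M@b; non-recursive: a
Introduce M': M -> aM', M' -> @bM' | ε


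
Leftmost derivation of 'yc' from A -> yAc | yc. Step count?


Derivation: A => yc
Steps: 1


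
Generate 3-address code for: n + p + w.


Break into single-operator statements:
t1 = n + p
t2 = t1 + w


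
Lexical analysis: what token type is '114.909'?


Pattern: digits with a decimal point
Type: FLOAT_LITERAL


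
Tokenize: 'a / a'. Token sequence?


Scan left to right, longest-match per lexeme
Tokens: ID(a), OP(/), ID(a)


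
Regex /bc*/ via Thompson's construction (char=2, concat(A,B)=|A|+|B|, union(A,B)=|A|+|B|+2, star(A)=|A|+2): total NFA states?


Syntax tree has 2 char leaf(s), 0 union(s), 1 star(s)
chars contribute 2×2 = 4; each union adds +2; each star adds +2
Total: 4 + 0 + 2 = 6 states


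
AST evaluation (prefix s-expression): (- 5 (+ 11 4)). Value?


Evaluate inner: (+ 11 4) = 15
Evaluate root: (- 5 15) = -10
Result: -10


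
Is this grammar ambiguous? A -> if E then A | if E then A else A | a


dangling else: 'if E then if E then a else a' parses two ways
Ambiguous


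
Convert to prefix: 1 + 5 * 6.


'*' binds tighter: tree is (+ 1 (* 5 6))
Prefix: + 1 * 5 6


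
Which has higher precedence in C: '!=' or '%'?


'%' is multiplicative (level 10); '!=' is equality (level 6)
Higher level binds tighter
'%' has higher precedence than '!='


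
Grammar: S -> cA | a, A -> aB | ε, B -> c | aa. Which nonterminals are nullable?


A nonterminal is nullable iff some alternative derives ε (directly, or every symbol in it is nullable)
Nullable: {A}


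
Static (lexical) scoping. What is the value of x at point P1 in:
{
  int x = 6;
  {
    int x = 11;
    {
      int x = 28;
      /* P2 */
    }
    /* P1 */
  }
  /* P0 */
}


x declared in the same block as P1
x = 11


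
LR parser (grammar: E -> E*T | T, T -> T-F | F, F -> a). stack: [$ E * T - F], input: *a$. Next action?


handle 'T-F' on top
Action: reduce (T -> T-F)


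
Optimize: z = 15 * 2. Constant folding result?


15 * 2 = 30 at compile time
Optimized: z = 30


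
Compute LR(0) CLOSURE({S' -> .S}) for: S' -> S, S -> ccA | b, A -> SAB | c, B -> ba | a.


Start: S' -> .S
For each item with dot before a nonterminal B, add B -> .γ for every B-production
Closure: [S' -> .S, S -> .ccA, S -> .b]


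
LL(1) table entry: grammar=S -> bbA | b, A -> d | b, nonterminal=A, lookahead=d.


For [A, d]: 'd' ∈ FIRST(d)
Entry: A -> d


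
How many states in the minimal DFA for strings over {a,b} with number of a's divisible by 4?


Track (count of a) mod 4: states 0..3, accept at 0
Minimal DFA: 4 states


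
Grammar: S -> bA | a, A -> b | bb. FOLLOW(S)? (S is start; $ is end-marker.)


$ ∈ FOLLOW(S). For each A -> αBβ: add FIRST(β)\{ε} to FOLLOW(B); if β nullable, add FOLLOW(A).
FOLLOW(S) = {$}


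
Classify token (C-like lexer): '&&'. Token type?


Pattern: operator symbol
Type: OPERATOR


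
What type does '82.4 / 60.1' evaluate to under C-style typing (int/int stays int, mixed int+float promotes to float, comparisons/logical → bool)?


Operand types: float / float
Rule: mixed int/float promotes to float; int/int stays int
Result type: float


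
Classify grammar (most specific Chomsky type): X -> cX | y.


Right-linear: every RHS is a terminal or a terminal followed by one nonterminal
Classification: Type 3 (Regular)


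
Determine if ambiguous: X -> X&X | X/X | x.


'x&x/x' has two parse trees (no precedence encoded between & and /)
Ambiguous


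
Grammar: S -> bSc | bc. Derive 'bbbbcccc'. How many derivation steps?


Derivation: S => bSc => bbScc => bbbSccc => bbbbcccc
Steps: 4


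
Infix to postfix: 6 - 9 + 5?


Left to right (same or higher precedence on left)
Postfix: 6 9 - 5 +


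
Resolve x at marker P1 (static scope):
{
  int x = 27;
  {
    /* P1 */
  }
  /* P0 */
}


P1's block does not declare x; resolves to the enclosing declaration at depth 0
x = 27


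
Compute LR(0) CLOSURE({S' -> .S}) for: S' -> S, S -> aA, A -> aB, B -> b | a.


Start: S' -> .S
For each item with dot before a nonterminal B, add B -> .γ for every B-production
Closure: [S' -> .S, S -> .aA]


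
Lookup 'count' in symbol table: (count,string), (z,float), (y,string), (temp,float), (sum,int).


Lookup 'count' → type string


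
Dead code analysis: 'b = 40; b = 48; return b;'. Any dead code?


first assignment to b is overwritten before any read
Dead: 'b = 40'


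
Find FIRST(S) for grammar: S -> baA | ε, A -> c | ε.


Per alternative of S: FIRST(baA) = {b}; FIRST(ε) = {ε}
FIRST(S) = {b, ε}


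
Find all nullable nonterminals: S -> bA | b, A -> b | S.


A nonterminal is nullable iff some alternative derives ε (directly, or every symbol in it is nullable)
Nullable: {}


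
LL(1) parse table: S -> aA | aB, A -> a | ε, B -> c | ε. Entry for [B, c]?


For [B, c]: 'c' ∈ FIRST(c)
Entry: B -> c


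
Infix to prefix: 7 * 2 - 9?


left-to-right (same/higher precedence on left): tree is (- (* 7 2) 9)
Prefix: - * 7 2 9


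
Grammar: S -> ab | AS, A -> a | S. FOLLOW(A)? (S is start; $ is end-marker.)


$ ∈ FOLLOW(S). For each A -> αBβ: add FIRST(β)\{ε} to FOLLOW(B); if β nullable, add FOLLOW(A).
FOLLOW(A) = {a}


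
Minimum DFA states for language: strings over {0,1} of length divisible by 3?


Track length mod 3: states 0..2, accept at 0
Minimal DFA: 3 states


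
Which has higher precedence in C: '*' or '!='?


'*' is multiplicative (level 10); '!=' is equality (level 6)
Higher level binds tighter
'*' has higher precedence than '!='


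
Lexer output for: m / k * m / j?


Scan left to right, longest-match per lexeme
Tokens: ID(m), OP(/), ID(k), OP(*), ID(m), OP(/), ID(j)


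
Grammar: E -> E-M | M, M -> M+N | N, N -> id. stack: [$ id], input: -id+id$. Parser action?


'id' on top is the handle for N -> id
Action: reduce (N -> id)


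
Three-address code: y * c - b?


Break into single-operator statements:
t1 = y * c
t2 = t1 - b


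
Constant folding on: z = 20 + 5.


20 + 5 = 25 at compile time
Optimized: z = 25


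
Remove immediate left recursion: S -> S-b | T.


Left-recursive alternatives: S-b; non-recursive: T
Introduce S': S -> TS', S' -> -bS' | ε


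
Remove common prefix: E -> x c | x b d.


Common prefix: 'x'
Factored: E -> x E', E' -> c | b d


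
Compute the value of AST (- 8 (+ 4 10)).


Evaluate inner: (+ 4 10) = 14
Evaluate root: (- 8 14) = -6
Result: -6


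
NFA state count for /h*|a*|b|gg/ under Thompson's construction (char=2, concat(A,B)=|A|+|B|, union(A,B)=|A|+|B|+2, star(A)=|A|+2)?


Syntax tree has 5 char leaf(s), 3 union(s), 2 star(s)
chars contribute 5×2 = 10; each union adds +2; each star adds +2
Total: 10 + 6 + 4 = 20 states


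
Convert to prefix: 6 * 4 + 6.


left-to-right (same/higher precedence on left): tree is (+ (* 6 4) 6)
Prefix: + * 6 4 6


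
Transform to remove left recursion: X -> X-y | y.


Left-recursive alternatives: X-y; non-recursive: y
Introduce X': X -> yX', X' -> -yX' | ε


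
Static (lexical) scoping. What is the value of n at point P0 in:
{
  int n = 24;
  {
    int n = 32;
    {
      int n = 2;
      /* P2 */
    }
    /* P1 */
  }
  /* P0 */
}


n declared in the same block as P0
n = 24


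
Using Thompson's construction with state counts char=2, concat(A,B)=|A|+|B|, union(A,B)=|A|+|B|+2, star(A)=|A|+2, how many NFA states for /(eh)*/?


Syntax tree has 2 char leaf(s), 0 union(s), 1 star(s)
chars contribute 2×2 = 4; each union adds +2; each star adds +2
Total: 4 + 0 + 2 = 6 states


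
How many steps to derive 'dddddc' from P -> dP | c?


Derivation: P => dP => ddP => dddP => ddddP => dddddP => dddddc
Steps: 6


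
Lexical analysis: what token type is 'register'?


Pattern: reserved word
Type: KEYWORD


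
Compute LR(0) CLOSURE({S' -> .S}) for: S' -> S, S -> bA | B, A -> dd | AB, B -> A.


Start: S' -> .S
For each item with dot before a nonterminal B, add B -> .γ for every B-production
Closure: [S' -> .S, S -> .bA, S -> .B, B -> .A, A -> .dd, A -> .AB]


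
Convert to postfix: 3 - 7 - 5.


Left to right (same or higher precedence on left)
Postfix: 3 7 - 5 -


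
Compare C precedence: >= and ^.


'>=' is relational (level 7); '^' is bitwise XOR (level 4)
Higher level binds tighter
'>=' has higher precedence than '^'


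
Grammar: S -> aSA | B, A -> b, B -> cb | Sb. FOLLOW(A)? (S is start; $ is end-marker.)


$ ∈ FOLLOW(S). For each A -> αBβ: add FIRST(β)\{ε} to FOLLOW(B); if β nullable, add FOLLOW(A).
FOLLOW(A) = {$, b}


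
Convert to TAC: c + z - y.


Break into single-operator statements:
t1 = c + z
t2 = t1 - y


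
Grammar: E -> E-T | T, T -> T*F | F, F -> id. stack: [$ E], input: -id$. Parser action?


shift '-' to continue E -> E-T
Action: shift


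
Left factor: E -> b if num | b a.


Common prefix: 'b'
Factored: E -> b E', E' -> if num | a


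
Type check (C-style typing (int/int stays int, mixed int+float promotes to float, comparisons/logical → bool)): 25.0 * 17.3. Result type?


Operand types: float * float
Rule: mixed int/float promotes to float; int/int stays int
Result type: float


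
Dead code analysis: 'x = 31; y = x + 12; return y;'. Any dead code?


x is read by y's definition; y is returned
No dead code


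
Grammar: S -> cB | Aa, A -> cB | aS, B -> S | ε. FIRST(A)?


Per alternative of A: FIRST(cB) = {c}; FIRST(aS) = {a}
FIRST(A) = {a, c}


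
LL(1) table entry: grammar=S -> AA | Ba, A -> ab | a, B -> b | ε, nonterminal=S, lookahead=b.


For [S, b]: 'b' ∈ FIRST(Ba)
Entry: S -> Ba


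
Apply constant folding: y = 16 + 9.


16 + 9 = 25 at compile time
Optimized: y = 25


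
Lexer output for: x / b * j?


Scan left to right, longest-match per lexeme
Tokens: ID(x), OP(/), ID(b), OP(*), ID(j)


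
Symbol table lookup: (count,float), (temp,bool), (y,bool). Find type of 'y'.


Lookup 'y' → type bool


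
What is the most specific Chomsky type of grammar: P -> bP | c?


Right-linear: every RHS is a terminal or a terminal followed by one nonterminal
Classification: Type 3 (Regular)
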